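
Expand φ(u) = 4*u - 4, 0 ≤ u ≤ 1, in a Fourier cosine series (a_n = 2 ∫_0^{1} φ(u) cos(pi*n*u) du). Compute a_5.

-16/(25*pi**2)

a_5 = 2 ∫_0^{1} (4*u - 4) cos(5*pi*u) du.
Integrating by parts (boundary term plus one more integral), an antiderivative of (4*u - 4) cos(5*pi*u) is 4*u*sin(5*pi*u)/(5*pi) - 4*sin(5*pi*u)/(5*pi) + 4*cos(5*pi*u)/(25*pi**2); evaluating from 0 to 1: ∫_{0}^{1} (4*u - 4) cos(5*pi*u) du = (-4/(25*pi**2)) - (4/(25*pi**2)) = -8/(25*pi**2).
Hence a_5 = 2·(-8/(25*pi**2)) = -16/(25*pi**2).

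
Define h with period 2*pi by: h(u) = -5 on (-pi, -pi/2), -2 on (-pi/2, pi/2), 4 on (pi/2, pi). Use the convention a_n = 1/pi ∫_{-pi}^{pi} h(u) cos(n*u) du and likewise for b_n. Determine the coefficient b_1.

b_1 = 1/pi ∫_{-pi}^{pi} h(u) sin(u) du.
Split the integral at the breakpoints.
Directly, an antiderivative of (-5) sin(u) is 5*cos(u); evaluating from -pi to -pi/2: ∫_{-pi}^{-pi/2} (-5) sin(u) du = (0) - (-5) = 5.
Directly, an antiderivative of (-2) sin(u) is 2*cos(u); evaluating from -pi/2 to pi/2: ∫_{-pi/2}^{pi/2} (-2) sin(u) du = (0) - (0) = 0.
Directly, an antiderivative of (4) sin(u) is -4*cos(u); evaluating from pi/2 to pi: ∫_{pi/2}^{pi} (4) sin(u) du = (4) - (0) = 4.
Summing the pieces and multiplying by (1/pi) gives b_1 = 9/pi.

9/pi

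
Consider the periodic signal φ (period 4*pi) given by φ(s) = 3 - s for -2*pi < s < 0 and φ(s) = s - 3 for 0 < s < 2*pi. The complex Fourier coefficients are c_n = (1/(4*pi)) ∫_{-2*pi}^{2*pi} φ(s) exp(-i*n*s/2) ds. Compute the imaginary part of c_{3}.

Since φ is real-valued, Im(c_{3}) = -(1/(4*pi)) ∫_{-2*pi}^{2*pi} φ(s) sin(3*s/2) ds = -b_{3}/2.
Split the integral at the breakpoints.
Integrating by parts (boundary term plus one more integral), an antiderivative of (3 - s) sin(3*s/2) is 2*s*cos(3*s/2)/3 - 4*sin(3*s/2)/9 - 2*cos(3*s/2); evaluating from -2*pi to 0: ∫_{-2*pi}^{0} (3 - s) sin(3*s/2) ds = (-2) - (2 + 4*pi/3) = -4*pi/3 - 4.
Integrating by parts (boundary term plus one more integral), an antiderivative of (s - 3) sin(3*s/2) is -2*s*cos(3*s/2)/3 + 4*sin(3*s/2)/9 + 2*cos(3*s/2); evaluating from 0 to 2*pi: ∫_{0}^{2*pi} (s - 3) sin(3*s/2) ds = (-2 + 4*pi/3) - (2) = -4 + 4*pi/3.
So ∫_{-2*pi}^{2*pi} φ(s) sin(3*s/2) ds = -8.
Hence Im(c_{3}) = (-1/(4*pi))·(-8) = 2/pi.

2/pi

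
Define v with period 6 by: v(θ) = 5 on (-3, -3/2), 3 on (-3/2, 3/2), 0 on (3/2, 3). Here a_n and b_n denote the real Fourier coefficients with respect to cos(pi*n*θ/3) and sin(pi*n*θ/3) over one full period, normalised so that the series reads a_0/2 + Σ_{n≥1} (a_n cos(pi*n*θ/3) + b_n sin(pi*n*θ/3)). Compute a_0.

11/2

a_0 = 1/3 ∫_{-3}^{3} v(θ) dθ = 1/3 · (33/2) = 11/2.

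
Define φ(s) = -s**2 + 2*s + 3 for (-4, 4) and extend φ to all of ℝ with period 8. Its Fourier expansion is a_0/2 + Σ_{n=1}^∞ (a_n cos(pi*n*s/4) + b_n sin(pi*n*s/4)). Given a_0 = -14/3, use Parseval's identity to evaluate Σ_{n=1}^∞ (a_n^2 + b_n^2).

Parseval: a_0^2/2 + Σ_{n≥1} (a_n^2+b_n^2) = 1/4 ∫_{-4}^{4} φ(s)^2 ds = 1486/15.
Subtract a_0^2/2 = 98/9: Σ (a_n^2+b_n^2) = 3968/45.

3968/45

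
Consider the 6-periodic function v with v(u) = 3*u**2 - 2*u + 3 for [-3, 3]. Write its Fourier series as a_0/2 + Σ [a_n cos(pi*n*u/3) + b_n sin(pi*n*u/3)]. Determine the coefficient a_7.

-108/(49*pi**2)

a_7 = 1/3 ∫_{-3}^{3} v(u) cos(7*pi*u/3) du.
Integrating by parts twice (tabular method), an antiderivative of (3*u**2 - 2*u + 3) cos(7*pi*u/3) is 9*u**2*sin(7*pi*u/3)/(7*pi) - 6*u*sin(7*pi*u/3)/(7*pi) + 54*u*cos(7*pi*u/3)/(49*pi**2) - 162*sin(7*pi*u/3)/(343*pi**3) + 9*sin(7*pi*u/3)/(7*pi) - 18*cos(7*pi*u/3)/(49*pi**2); evaluating from -3 to 3: ∫_{-3}^{3} (3*u**2 - 2*u + 3) cos(7*pi*u/3) du = (-144/(49*pi**2)) - (180/(49*pi**2)) = -324/(49*pi**2).
Hence a_7 = (1/3)·(-324/(49*pi**2)) = -108/(49*pi**2).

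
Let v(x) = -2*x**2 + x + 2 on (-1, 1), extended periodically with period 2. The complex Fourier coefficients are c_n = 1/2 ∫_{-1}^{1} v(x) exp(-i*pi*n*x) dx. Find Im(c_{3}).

Since v is real-valued, Im(c_{3}) = -1/2 ∫_{-1}^{1} v(x) sin(3*pi*x) dx = -b_{3}/2.
Integrating by parts twice (tabular method), an antiderivative of (-2*x**2 + x + 2) sin(3*pi*x) is 2*x**2*cos(3*pi*x)/(3*pi) - 4*x*sin(3*pi*x)/(9*pi**2) - x*cos(3*pi*x)/(3*pi) + sin(3*pi*x)/(9*pi**2) - 2*cos(3*pi*x)/(3*pi) - 4*cos(3*pi*x)/(27*pi**3); evaluating from -1 to 1: ∫_{-1}^{1} (-2*x**2 + x + 2) sin(3*pi*x) dx = ((4 + 9*pi**2)/(27*pi**3)) - ((4 - 9*pi**2)/(27*pi**3)) = 2/(3*pi).
Hence Im(c_{3}) = (-1/2)·(2/(3*pi)) = -1/(3*pi).

-1/(3*pi)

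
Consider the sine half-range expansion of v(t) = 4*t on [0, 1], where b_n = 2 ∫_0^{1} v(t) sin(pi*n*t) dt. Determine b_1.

8/pi

b_1 = 2 ∫_0^{1} (4*t) sin(pi*t) dt.
Integrating by parts (boundary term plus one more integral), an antiderivative of (4*t) sin(pi*t) is -4*t*cos(pi*t)/pi + 4*sin(pi*t)/pi**2; evaluating from 0 to 1: ∫_{0}^{1} (4*t) sin(pi*t) dt = (4/pi) - (0) = 4/pi.
Hence b_1 = 2·(4/pi) = 8/pi.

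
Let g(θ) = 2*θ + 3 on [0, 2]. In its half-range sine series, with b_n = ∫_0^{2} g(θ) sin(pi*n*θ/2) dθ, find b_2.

-4/pi

b_2 = ∫_0^{2} (2*θ + 3) sin(pi*θ) dθ.
Integrating by parts (boundary term plus one more integral), an antiderivative of (2*θ + 3) sin(pi*θ) is -2*θ*cos(pi*θ)/pi + 2*sin(pi*θ)/pi**2 - 3*cos(pi*θ)/pi; evaluating from 0 to 2: ∫_{0}^{2} (2*θ + 3) sin(pi*θ) dθ = (-7/pi) - (-3/pi) = -4/pi.
Hence b_2 = -4/pi.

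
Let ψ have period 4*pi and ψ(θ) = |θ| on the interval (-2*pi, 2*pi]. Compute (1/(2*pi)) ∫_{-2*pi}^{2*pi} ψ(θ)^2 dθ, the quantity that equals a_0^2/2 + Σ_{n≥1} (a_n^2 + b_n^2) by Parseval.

(1/(2*pi)) ∫_{-2*pi}^{2*pi} ψ(θ)^2 dθ = (1/(2*pi)) · (16*pi**3/3) = 8*pi**2/3.

8*pi**2/3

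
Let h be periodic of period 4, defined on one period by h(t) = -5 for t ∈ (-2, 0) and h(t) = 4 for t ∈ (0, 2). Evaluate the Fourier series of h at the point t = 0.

At t = 0 the one-sided limits are h(0^-) = -5 and h(0^+) = 4.
By Dirichlet's theorem the series converges to their average, [(-5) + (4)]/2 = -1/2.

-1/2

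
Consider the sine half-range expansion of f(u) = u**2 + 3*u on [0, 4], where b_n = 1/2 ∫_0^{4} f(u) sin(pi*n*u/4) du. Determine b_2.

b_2 = 1/2 ∫_0^{4} (u**2 + 3*u) sin(pi*u/2) du.
Integrating by parts twice (tabular method), an antiderivative of (u**2 + 3*u) sin(pi*u/2) is -2*u**2*cos(pi*u/2)/pi + 8*u*sin(pi*u/2)/pi**2 - 6*u*cos(pi*u/2)/pi + 12*sin(pi*u/2)/pi**2 + 16*cos(pi*u/2)/pi**3; evaluating from 0 to 4: ∫_{0}^{4} (u**2 + 3*u) sin(pi*u/2) du = (-56/pi + 16/pi**3) - (16/pi**3) = -56/pi.
Hence b_2 = (1/2)·(-56/pi) = -28/pi.

-28/pi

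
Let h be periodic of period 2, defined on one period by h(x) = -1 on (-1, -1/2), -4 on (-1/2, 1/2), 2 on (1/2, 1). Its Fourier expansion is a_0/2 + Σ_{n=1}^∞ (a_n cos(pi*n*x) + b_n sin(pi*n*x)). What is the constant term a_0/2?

-7/4

a_0 = ∫_{-1}^{1} h(x) dx = -7/2.
So the constant term a_0/2 = -7/4.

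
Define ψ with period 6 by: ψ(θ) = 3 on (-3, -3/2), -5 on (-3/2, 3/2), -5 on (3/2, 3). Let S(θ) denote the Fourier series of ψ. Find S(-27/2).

θ = -27/2 differs from θ = -3/2 by -2 full period(s), and the series is 6-periodic.
At θ = -3/2 the one-sided limits are ψ(-3/2^-) = 3 and ψ(-3/2^+) = -5.
By Dirichlet's theorem the series converges to their average, [(3) + (-5)]/2 = -1.

-1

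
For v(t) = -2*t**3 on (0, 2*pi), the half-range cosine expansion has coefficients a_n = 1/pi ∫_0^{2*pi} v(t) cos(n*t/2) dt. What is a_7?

96*(-4 + 49*pi**2)/(2401*pi)

a_7 = 1/pi ∫_0^{2*pi} (-2*t**3) cos(7*t/2) dt.
Integrating by parts three times (tabular method), an antiderivative of (-2*t**3) cos(7*t/2) is -4*t**3*sin(7*t/2)/7 - 24*t**2*cos(7*t/2)/49 + 96*t*sin(7*t/2)/343 + 192*cos(7*t/2)/2401; evaluating from 0 to 2*pi: ∫_{0}^{2*pi} (-2*t**3) cos(7*t/2) dt = (-192/2401 + 96*pi**2/49) - (192/2401) = -384/2401 + 96*pi**2/49.
Hence a_7 = (1/pi)·(-384/2401 + 96*pi**2/49) = 96*(-4 + 49*pi**2)/(2401*pi).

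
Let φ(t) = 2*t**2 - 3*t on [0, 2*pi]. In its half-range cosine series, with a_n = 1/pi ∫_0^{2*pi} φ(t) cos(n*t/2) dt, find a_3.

8*(3 - 4*pi)/(9*pi)

a_3 = 1/pi ∫_0^{2*pi} (2*t**2 - 3*t) cos(3*t/2) dt.
Integrating by parts twice (tabular method), an antiderivative of (2*t**2 - 3*t) cos(3*t/2) is 4*t**2*sin(3*t/2)/3 - 2*t*sin(3*t/2) + 16*t*cos(3*t/2)/9 - 32*sin(3*t/2)/27 - 4*cos(3*t/2)/3; evaluating from 0 to 2*pi: ∫_{0}^{2*pi} (2*t**2 - 3*t) cos(3*t/2) dt = (4/3 - 32*pi/9) - (-4/3) = 8/3 - 32*pi/9.
Hence a_3 = (1/pi)·(8/3 - 32*pi/9) = 8*(3 - 4*pi)/(9*pi).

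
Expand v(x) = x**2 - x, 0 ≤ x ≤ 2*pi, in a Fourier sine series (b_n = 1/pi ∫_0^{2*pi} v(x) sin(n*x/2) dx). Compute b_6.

2/3 - 4*pi/3

b_6 = 1/pi ∫_0^{2*pi} (x**2 - x) sin(3*x) dx.
Integrating by parts twice (tabular method), an antiderivative of (x**2 - x) sin(3*x) is -x**2*cos(3*x)/3 + 2*x*sin(3*x)/9 + x*cos(3*x)/3 - sin(3*x)/9 + 2*cos(3*x)/27; evaluating from 0 to 2*pi: ∫_{0}^{2*pi} (x**2 - x) sin(3*x) dx = (-4*pi**2/3 + 2/27 + 2*pi/3) - (2/27) = 2*pi*(1 - 2*pi)/3.
Hence b_6 = (1/pi)·(2*pi*(1 - 2*pi)/3) = 2/3 - 4*pi/3.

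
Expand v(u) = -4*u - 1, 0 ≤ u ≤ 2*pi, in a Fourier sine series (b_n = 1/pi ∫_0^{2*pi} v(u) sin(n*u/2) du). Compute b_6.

b_6 = 1/pi ∫_0^{2*pi} (-4*u - 1) sin(3*u) du.
Integrating by parts (boundary term plus one more integral), an antiderivative of (-4*u - 1) sin(3*u) is 4*u*cos(3*u)/3 - 4*sin(3*u)/9 + cos(3*u)/3; evaluating from 0 to 2*pi: ∫_{0}^{2*pi} (-4*u - 1) sin(3*u) du = (1/3 + 8*pi/3) - (1/3) = 8*pi/3.
Hence b_6 = (1/pi)·(8*pi/3) = 8/3.

8/3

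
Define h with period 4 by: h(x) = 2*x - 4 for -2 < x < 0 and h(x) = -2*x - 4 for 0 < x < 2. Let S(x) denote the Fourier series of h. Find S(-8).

x = -8 differs from x = 0 by -2 full period(s), and the series is 4-periodic.
h is continuous at x = 0 with value -4, so the series converges to -4 there.

-4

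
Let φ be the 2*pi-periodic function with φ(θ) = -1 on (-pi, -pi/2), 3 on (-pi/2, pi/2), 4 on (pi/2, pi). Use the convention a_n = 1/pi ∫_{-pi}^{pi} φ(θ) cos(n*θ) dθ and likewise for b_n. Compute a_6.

0

a_6 = 1/pi ∫_{-pi}^{pi} φ(θ) cos(6*θ) dθ.
Split the integral at the breakpoints.
Directly, an antiderivative of (-1) cos(6*θ) is -sin(6*θ)/6; evaluating from -pi to -pi/2: ∫_{-pi}^{-pi/2} (-1) cos(6*θ) dθ = (0) - (0) = 0.
Directly, an antiderivative of (3) cos(6*θ) is sin(6*θ)/2; evaluating from -pi/2 to pi/2: ∫_{-pi/2}^{pi/2} (3) cos(6*θ) dθ = (0) - (0) = 0.
Directly, an antiderivative of (4) cos(6*θ) is 2*sin(6*θ)/3; evaluating from pi/2 to pi: ∫_{pi/2}^{pi} (4) cos(6*θ) dθ = (0) - (0) = 0.
Summing the pieces and multiplying by (1/pi) gives a_6 = 0.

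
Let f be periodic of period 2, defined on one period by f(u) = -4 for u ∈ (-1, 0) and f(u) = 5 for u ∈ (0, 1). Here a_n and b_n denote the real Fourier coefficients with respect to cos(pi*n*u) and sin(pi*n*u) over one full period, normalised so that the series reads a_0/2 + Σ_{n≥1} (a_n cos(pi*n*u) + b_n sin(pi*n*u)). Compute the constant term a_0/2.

1/2

a_0 = ∫_{-1}^{1} f(u) du = 1.
So the constant term a_0/2 = 1/2.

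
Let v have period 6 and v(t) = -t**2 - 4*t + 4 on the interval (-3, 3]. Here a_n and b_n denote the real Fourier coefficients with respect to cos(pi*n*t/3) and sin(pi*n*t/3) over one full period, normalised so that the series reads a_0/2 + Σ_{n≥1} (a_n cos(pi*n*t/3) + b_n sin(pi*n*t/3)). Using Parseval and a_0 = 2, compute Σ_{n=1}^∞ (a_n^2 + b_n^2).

Parseval: a_0^2/2 + Σ_{n≥1} (a_n^2+b_n^2) = 1/3 ∫_{-3}^{3} v(t)^2 dt = 562/5.
Subtract a_0^2/2 = 2: Σ (a_n^2+b_n^2) = 552/5.

552/5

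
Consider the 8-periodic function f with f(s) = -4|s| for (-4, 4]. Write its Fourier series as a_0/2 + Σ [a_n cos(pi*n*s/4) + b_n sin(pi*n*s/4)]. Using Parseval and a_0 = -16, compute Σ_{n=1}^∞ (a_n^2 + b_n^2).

Parseval: a_0^2/2 + Σ_{n≥1} (a_n^2+b_n^2) = 1/4 ∫_{-4}^{4} f(s)^2 ds = 512/3.
Subtract a_0^2/2 = 128: Σ (a_n^2+b_n^2) = 128/3.

128/3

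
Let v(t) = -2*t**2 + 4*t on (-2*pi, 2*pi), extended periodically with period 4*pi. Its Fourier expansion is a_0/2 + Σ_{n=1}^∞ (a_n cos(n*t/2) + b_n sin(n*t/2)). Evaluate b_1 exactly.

16

b_1 = (1/(2*pi)) ∫_{-2*pi}^{2*pi} v(t) sin(t/2) dt.
Integrating by parts twice (tabular method), an antiderivative of (-2*t**2 + 4*t) sin(t/2) is 4*t**2*cos(t/2) - 16*t*sin(t/2) - 8*t*cos(t/2) + 16*sin(t/2) - 32*cos(t/2); evaluating from -2*pi to 2*pi: ∫_{-2*pi}^{2*pi} (-2*t**2 + 4*t) sin(t/2) dt = (-16*pi**2 + 32 + 16*pi) - (-16*pi**2 - 16*pi + 32) = 32*pi.
Hence b_1 = (1/(2*pi))·(32*pi) = 16.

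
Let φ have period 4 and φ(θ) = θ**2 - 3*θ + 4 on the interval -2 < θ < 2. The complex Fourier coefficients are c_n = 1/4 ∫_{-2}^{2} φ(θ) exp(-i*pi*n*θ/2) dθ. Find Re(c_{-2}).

Since φ is real-valued, Re(c_{-2}) = 1/4 ∫_{-2}^{2} φ(θ) cos(-pi*θ) dθ = a_{2}/2.
Integrating by parts twice (tabular method), an antiderivative of (θ**2 - 3*θ + 4) cos(-pi*θ) is θ**2*sin(pi*θ)/pi - 3*θ*sin(pi*θ)/pi + 2*θ*cos(pi*θ)/pi**2 - 2*sin(pi*θ)/pi**3 + 4*sin(pi*θ)/pi - 3*cos(pi*θ)/pi**2; evaluating from -2 to 2: ∫_{-2}^{2} (θ**2 - 3*θ + 4) cos(-pi*θ) dθ = (pi**(-2)) - (-7/pi**2) = 8/pi**2.
Hence Re(c_{-2}) = (1/4)·(8/pi**2) = 2/pi**2.

2/pi**2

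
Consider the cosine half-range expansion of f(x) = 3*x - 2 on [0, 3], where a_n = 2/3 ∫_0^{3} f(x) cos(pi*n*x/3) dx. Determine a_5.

a_5 = 2/3 ∫_0^{3} (3*x - 2) cos(5*pi*x/3) dx.
Integrating by parts (boundary term plus one more integral), an antiderivative of (3*x - 2) cos(5*pi*x/3) is 9*x*sin(5*pi*x/3)/(5*pi) - 6*sin(5*pi*x/3)/(5*pi) + 27*cos(5*pi*x/3)/(25*pi**2); evaluating from 0 to 3: ∫_{0}^{3} (3*x - 2) cos(5*pi*x/3) dx = (-27/(25*pi**2)) - (27/(25*pi**2)) = -54/(25*pi**2).
Hence a_5 = (2/3)·(-54/(25*pi**2)) = -36/(25*pi**2).

-36/(25*pi**2)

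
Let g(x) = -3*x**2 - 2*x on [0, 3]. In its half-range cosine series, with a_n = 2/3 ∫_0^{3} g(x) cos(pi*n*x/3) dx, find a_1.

a_1 = 2/3 ∫_0^{3} (-3*x**2 - 2*x) cos(pi*x/3) dx.
Integrating by parts twice (tabular method), an antiderivative of (-3*x**2 - 2*x) cos(pi*x/3) is -9*x**2*sin(pi*x/3)/pi - 6*x*sin(pi*x/3)/pi - 54*x*cos(pi*x/3)/pi**2 + 162*sin(pi*x/3)/pi**3 - 18*cos(pi*x/3)/pi**2; evaluating from 0 to 3: ∫_{0}^{3} (-3*x**2 - 2*x) cos(pi*x/3) dx = (180/pi**2) - (-18/pi**2) = 198/pi**2.
Hence a_1 = (2/3)·(198/pi**2) = 132/pi**2.

132/pi**2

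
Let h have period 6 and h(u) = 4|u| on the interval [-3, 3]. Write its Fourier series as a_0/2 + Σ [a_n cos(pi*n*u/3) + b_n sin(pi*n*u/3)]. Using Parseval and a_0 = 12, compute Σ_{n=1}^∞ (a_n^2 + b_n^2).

24

Parseval: a_0^2/2 + Σ_{n≥1} (a_n^2+b_n^2) = 1/3 ∫_{-3}^{3} h(u)^2 du = 96.
Subtract a_0^2/2 = 72: Σ (a_n^2+b_n^2) = 24.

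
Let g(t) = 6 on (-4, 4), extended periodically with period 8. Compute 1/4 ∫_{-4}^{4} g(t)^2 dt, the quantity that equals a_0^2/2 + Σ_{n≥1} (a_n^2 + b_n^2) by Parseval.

72

1/4 ∫_{-4}^{4} g(t)^2 dt = 1/4 · (288) = 72.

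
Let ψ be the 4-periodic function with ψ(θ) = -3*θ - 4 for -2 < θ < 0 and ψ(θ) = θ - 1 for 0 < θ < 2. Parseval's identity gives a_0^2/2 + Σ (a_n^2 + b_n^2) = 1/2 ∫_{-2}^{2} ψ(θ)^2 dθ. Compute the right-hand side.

1/2 ∫_{-2}^{2} ψ(θ)^2 dθ = 1/2 · (26/3) = 13/3.

13/3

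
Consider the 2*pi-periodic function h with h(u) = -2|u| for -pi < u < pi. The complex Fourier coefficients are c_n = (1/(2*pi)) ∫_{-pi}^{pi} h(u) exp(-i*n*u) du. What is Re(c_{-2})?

0

Since h is real-valued, Re(c_{-2}) = (1/(2*pi)) ∫_{-pi}^{pi} h(u) cos(-2*u) du = a_{2}/2.
h is even and cos(-2*u) is even, so the integrand is even: ∫_{-pi}^{pi} h(u) cos(-2*u) du = 2∫_0^{pi} h(u) cos(-2*u) du.
Integrating by parts (boundary term plus one more integral), an antiderivative of (-2*u) cos(-2*u) is -u*sin(2*u) - cos(2*u)/2; evaluating from 0 to pi: ∫_{0}^{pi} (-2*u) cos(-2*u) du = (-1/2) - (-1/2) = 0.
So ∫_{-pi}^{pi} h(u) cos(-2*u) du = 0.
Hence Re(c_{-2}) = (1/(2*pi))·(0) = 0.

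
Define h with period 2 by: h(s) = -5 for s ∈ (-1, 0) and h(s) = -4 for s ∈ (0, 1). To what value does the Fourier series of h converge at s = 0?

At s = 0 the one-sided limits are h(0^-) = -5 and h(0^+) = -4.
By Dirichlet's theorem the series converges to their average, [(-5) + (-4)]/2 = -9/2.

-9/2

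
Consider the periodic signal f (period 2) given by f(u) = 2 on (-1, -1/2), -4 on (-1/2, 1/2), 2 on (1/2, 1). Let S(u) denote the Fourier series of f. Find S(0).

f is continuous at u = 0 with value -4, so the series converges to -4 there.

-4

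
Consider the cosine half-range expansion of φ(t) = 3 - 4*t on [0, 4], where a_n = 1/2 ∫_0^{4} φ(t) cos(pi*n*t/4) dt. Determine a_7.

a_7 = 1/2 ∫_0^{4} (3 - 4*t) cos(7*pi*t/4) dt.
Integrating by parts (boundary term plus one more integral), an antiderivative of (3 - 4*t) cos(7*pi*t/4) is -16*t*sin(7*pi*t/4)/(7*pi) + 12*sin(7*pi*t/4)/(7*pi) - 64*cos(7*pi*t/4)/(49*pi**2); evaluating from 0 to 4: ∫_{0}^{4} (3 - 4*t) cos(7*pi*t/4) dt = (64/(49*pi**2)) - (-64/(49*pi**2)) = 128/(49*pi**2).
Hence a_7 = (1/2)·(128/(49*pi**2)) = 64/(49*pi**2).

64/(49*pi**2)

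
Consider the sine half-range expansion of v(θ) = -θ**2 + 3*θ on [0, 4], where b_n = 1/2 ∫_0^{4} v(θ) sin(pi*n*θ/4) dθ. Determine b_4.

2/pi

b_4 = 1/2 ∫_0^{4} (-θ**2 + 3*θ) sin(pi*θ) dθ.
Integrating by parts twice (tabular method), an antiderivative of (-θ**2 + 3*θ) sin(pi*θ) is θ**2*cos(pi*θ)/pi - 2*θ*sin(pi*θ)/pi**2 - 3*θ*cos(pi*θ)/pi + 3*sin(pi*θ)/pi**2 - 2*cos(pi*θ)/pi**3; evaluating from 0 to 4: ∫_{0}^{4} (-θ**2 + 3*θ) sin(pi*θ) dθ = (-2/pi**3 + 4/pi) - (-2/pi**3) = 4/pi.
Hence b_4 = (1/2)·(4/pi) = 2/pi.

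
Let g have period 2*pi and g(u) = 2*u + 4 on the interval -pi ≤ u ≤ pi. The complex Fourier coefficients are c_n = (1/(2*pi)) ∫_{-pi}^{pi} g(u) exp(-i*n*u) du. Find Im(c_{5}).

-2/5

Since g is real-valued, Im(c_{5}) = -(1/(2*pi)) ∫_{-pi}^{pi} g(u) sin(5*u) du = -b_{5}/2.
Integrating by parts (boundary term plus one more integral), an antiderivative of (2*u + 4) sin(5*u) is -2*u*cos(5*u)/5 + 2*sin(5*u)/25 - 4*cos(5*u)/5; evaluating from -pi to pi: ∫_{-pi}^{pi} (2*u + 4) sin(5*u) du = (4/5 + 2*pi/5) - (4/5 - 2*pi/5) = 4*pi/5.
Hence Im(c_{5}) = (-1/(2*pi))·(4*pi/5) = -2/5.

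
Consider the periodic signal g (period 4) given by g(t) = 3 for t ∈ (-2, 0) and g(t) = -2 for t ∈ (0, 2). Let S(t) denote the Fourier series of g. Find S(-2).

1/2

At t = -2 the one-sided limits are g(-2^-) = -2 and g(-2^+) = 3.
By Dirichlet's theorem the series converges to their average, [(-2) + (3)]/2 = 1/2.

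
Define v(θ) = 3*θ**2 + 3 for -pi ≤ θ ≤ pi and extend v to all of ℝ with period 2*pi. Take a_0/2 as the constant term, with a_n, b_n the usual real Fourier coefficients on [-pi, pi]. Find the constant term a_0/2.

a_0 = 1/pi ∫_{-pi}^{pi} v(θ) dθ = 1/pi · (2*pi*(3 + pi**2)) = 6 + 2*pi**2.
So the constant term a_0/2 = 3 + pi**2.

3 + pi**2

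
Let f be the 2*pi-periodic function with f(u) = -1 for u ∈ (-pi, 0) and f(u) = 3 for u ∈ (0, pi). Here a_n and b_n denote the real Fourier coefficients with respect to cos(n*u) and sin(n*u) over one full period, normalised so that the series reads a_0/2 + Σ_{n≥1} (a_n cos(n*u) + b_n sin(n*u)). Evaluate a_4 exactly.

a_4 = 1/pi ∫_{-pi}^{pi} f(u) cos(4*u) du.
Split the integral at the breakpoints.
Directly, an antiderivative of (-1) cos(4*u) is -sin(4*u)/4; evaluating from -pi to 0: ∫_{-pi}^{0} (-1) cos(4*u) du = (0) - (0) = 0.
Directly, an antiderivative of (3) cos(4*u) is 3*sin(4*u)/4; evaluating from 0 to pi: ∫_{0}^{pi} (3) cos(4*u) du = (0) - (0) = 0.
Summing the pieces and multiplying by (1/pi) gives a_4 = 0.

0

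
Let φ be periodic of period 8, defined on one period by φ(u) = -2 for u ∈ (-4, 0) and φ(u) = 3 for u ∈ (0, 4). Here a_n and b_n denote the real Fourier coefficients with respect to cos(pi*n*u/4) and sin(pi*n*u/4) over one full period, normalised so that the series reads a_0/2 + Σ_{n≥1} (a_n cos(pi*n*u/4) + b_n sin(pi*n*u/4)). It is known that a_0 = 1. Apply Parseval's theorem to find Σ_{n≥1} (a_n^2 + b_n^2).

25/2

Parseval: a_0^2/2 + Σ_{n≥1} (a_n^2+b_n^2) = 1/4 ∫_{-4}^{4} φ(u)^2 du = 13.
Subtract a_0^2/2 = 1/2: Σ (a_n^2+b_n^2) = 25/2.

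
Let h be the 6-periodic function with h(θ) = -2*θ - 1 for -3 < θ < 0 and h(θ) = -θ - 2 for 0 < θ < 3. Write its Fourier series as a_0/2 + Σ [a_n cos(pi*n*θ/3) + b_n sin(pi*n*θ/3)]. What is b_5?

b_5 = 1/3 ∫_{-3}^{3} h(θ) sin(5*pi*θ/3) dθ.
Split the integral at the breakpoints.
Integrating by parts (boundary term plus one more integral), an antiderivative of (-2*θ - 1) sin(5*pi*θ/3) is 6*θ*cos(5*pi*θ/3)/(5*pi) - 18*sin(5*pi*θ/3)/(25*pi**2) + 3*cos(5*pi*θ/3)/(5*pi); evaluating from -3 to 0: ∫_{-3}^{0} (-2*θ - 1) sin(5*pi*θ/3) dθ = (3/(5*pi)) - (3/pi) = -12/(5*pi).
Integrating by parts (boundary term plus one more integral), an antiderivative of (-θ - 2) sin(5*pi*θ/3) is 3*θ*cos(5*pi*θ/3)/(5*pi) - 9*sin(5*pi*θ/3)/(25*pi**2) + 6*cos(5*pi*θ/3)/(5*pi); evaluating from 0 to 3: ∫_{0}^{3} (-θ - 2) sin(5*pi*θ/3) dθ = (-3/pi) - (6/(5*pi)) = -21/(5*pi).
Summing the pieces and multiplying by (1/3) gives b_5 = -11/(5*pi).

-11/(5*pi)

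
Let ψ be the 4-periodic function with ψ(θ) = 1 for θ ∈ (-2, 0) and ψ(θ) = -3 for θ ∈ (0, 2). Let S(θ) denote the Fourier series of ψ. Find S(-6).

-1

θ = -6 differs from θ = 2 by -2 full period(s), and the series is 4-periodic.
At θ = 2 the one-sided limits are ψ(2^-) = -3 and ψ(2^+) = 1.
By Dirichlet's theorem the series converges to their average, [(-3) + (1)]/2 = -1.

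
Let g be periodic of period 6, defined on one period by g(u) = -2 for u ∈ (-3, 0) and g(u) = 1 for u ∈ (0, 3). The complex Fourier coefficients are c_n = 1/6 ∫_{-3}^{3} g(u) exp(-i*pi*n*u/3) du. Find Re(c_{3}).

0

Since g is real-valued, Re(c_{3}) = 1/6 ∫_{-3}^{3} g(u) cos(pi*u) du = a_{3}/2.
Split the integral at the breakpoints.
Directly, an antiderivative of (-2) cos(pi*u) is -2*sin(pi*u)/pi; evaluating from -3 to 0: ∫_{-3}^{0} (-2) cos(pi*u) du = (0) - (0) = 0.
Directly, an antiderivative of (1) cos(pi*u) is sin(pi*u)/pi; evaluating from 0 to 3: ∫_{0}^{3} (1) cos(pi*u) du = (0) - (0) = 0.
So ∫_{-3}^{3} g(u) cos(pi*u) du = 0.
Hence Re(c_{3}) = (1/6)·(0) = 0.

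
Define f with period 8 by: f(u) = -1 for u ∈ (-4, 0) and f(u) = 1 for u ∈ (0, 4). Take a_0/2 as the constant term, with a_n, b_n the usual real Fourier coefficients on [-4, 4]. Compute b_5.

4/(5*pi)

b_5 = 1/4 ∫_{-4}^{4} f(u) sin(5*pi*u/4) du.
f is odd and sin(5*pi*u/4) is odd, so the integrand is even and b_5 = 1/2 ∫_0^{4} f(u) sin(5*pi*u/4) du.
Directly, an antiderivative of (1) sin(5*pi*u/4) is -4*cos(5*pi*u/4)/(5*pi); evaluating from 0 to 4: ∫_{0}^{4} (1) sin(5*pi*u/4) du = (4/(5*pi)) - (-4/(5*pi)) = 8/(5*pi).
Hence b_5 = (1/2)·(8/(5*pi)) = 4/(5*pi).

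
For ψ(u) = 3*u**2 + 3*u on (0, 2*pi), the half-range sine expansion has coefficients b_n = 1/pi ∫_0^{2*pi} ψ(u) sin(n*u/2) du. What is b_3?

b_3 = 1/pi ∫_0^{2*pi} (3*u**2 + 3*u) sin(3*u/2) du.
Integrating by parts twice (tabular method), an antiderivative of (3*u**2 + 3*u) sin(3*u/2) is -2*u**2*cos(3*u/2) + 8*u*sin(3*u/2)/3 - 2*u*cos(3*u/2) + 4*sin(3*u/2)/3 + 16*cos(3*u/2)/9; evaluating from 0 to 2*pi: ∫_{0}^{2*pi} (3*u**2 + 3*u) sin(3*u/2) du = (-16/9 + 4*pi + 8*pi**2) - (16/9) = -32/9 + 4*pi + 8*pi**2.
Hence b_3 = (1/pi)·(-32/9 + 4*pi + 8*pi**2) = -32/(9*pi) + 4 + 8*pi.

-32/(9*pi) + 4 + 8*pi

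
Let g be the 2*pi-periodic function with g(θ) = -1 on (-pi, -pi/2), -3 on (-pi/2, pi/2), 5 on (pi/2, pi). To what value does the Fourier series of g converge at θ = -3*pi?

θ = -3*pi differs from θ = pi by -2 full period(s), and the series is 2*pi-periodic.
At θ = pi the one-sided limits are g(pi^-) = 5 and g(pi^+) = -1.
By Dirichlet's theorem the series converges to their average, [(5) + (-1)]/2 = 2.

2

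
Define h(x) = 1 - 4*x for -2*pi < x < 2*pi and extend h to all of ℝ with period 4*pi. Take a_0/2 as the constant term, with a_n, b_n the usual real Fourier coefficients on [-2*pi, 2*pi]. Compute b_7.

b_7 = (1/(2*pi)) ∫_{-2*pi}^{2*pi} h(x) sin(7*x/2) dx.
Integrating by parts (boundary term plus one more integral), an antiderivative of (1 - 4*x) sin(7*x/2) is 8*x*cos(7*x/2)/7 - 16*sin(7*x/2)/49 - 2*cos(7*x/2)/7; evaluating from -2*pi to 2*pi: ∫_{-2*pi}^{2*pi} (1 - 4*x) sin(7*x/2) dx = (2/7 - 16*pi/7) - (2/7 + 16*pi/7) = -32*pi/7.
Hence b_7 = (1/(2*pi))·(-32*pi/7) = -16/7.

-16/7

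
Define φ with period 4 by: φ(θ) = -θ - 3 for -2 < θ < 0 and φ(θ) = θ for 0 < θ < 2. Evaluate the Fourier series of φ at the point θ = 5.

1

θ = 5 differs from θ = 1 by 1 full period(s), and the series is 4-periodic.
φ is continuous at θ = 1 with value 1, so the series converges to 1 there.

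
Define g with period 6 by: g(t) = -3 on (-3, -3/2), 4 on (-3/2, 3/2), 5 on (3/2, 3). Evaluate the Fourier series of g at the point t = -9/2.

9/2

t = -9/2 differs from t = 3/2 by -1 full period(s), and the series is 6-periodic.
At t = 3/2 the one-sided limits are g(3/2^-) = 4 and g(3/2^+) = 5.
By Dirichlet's theorem the series converges to their average, [(4) + (5)]/2 = 9/2.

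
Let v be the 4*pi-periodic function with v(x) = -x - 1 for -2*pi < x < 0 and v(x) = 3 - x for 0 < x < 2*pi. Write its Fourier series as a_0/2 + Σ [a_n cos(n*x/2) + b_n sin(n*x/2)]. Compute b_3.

b_3 = (1/(2*pi)) ∫_{-2*pi}^{2*pi} v(x) sin(3*x/2) dx.
Split the integral at the breakpoints.
Integrating by parts (boundary term plus one more integral), an antiderivative of (-x - 1) sin(3*x/2) is 2*x*cos(3*x/2)/3 - 4*sin(3*x/2)/9 + 2*cos(3*x/2)/3; evaluating from -2*pi to 0: ∫_{-2*pi}^{0} (-x - 1) sin(3*x/2) dx = (2/3) - (-2/3 + 4*pi/3) = 4/3 - 4*pi/3.
Integrating by parts (boundary term plus one more integral), an antiderivative of (3 - x) sin(3*x/2) is 2*x*cos(3*x/2)/3 - 4*sin(3*x/2)/9 - 2*cos(3*x/2); evaluating from 0 to 2*pi: ∫_{0}^{2*pi} (3 - x) sin(3*x/2) dx = (2 - 4*pi/3) - (-2) = 4 - 4*pi/3.
Summing the pieces and multiplying by (1/(2*pi)) gives b_3 = 4*(2 - pi)/(3*pi).

4*(2 - pi)/(3*pi)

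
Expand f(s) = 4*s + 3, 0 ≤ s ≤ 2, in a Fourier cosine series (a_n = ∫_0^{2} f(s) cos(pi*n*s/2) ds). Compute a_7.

-32/(49*pi**2)

a_7 = ∫_0^{2} (4*s + 3) cos(7*pi*s/2) ds.
Integrating by parts (boundary term plus one more integral), an antiderivative of (4*s + 3) cos(7*pi*s/2) is 8*s*sin(7*pi*s/2)/(7*pi) + 6*sin(7*pi*s/2)/(7*pi) + 16*cos(7*pi*s/2)/(49*pi**2); evaluating from 0 to 2: ∫_{0}^{2} (4*s + 3) cos(7*pi*s/2) ds = (-16/(49*pi**2)) - (16/(49*pi**2)) = -32/(49*pi**2).
Hence a_7 = -32/(49*pi**2).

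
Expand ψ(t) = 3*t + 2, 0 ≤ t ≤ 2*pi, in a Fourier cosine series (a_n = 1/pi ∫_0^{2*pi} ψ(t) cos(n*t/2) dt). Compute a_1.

a_1 = 1/pi ∫_0^{2*pi} (3*t + 2) cos(t/2) dt.
Integrating by parts (boundary term plus one more integral), an antiderivative of (3*t + 2) cos(t/2) is 6*t*sin(t/2) + 4*sin(t/2) + 12*cos(t/2); evaluating from 0 to 2*pi: ∫_{0}^{2*pi} (3*t + 2) cos(t/2) dt = (-12) - (12) = -24.
Hence a_1 = (1/pi)·(-24) = -24/pi.

-24/pi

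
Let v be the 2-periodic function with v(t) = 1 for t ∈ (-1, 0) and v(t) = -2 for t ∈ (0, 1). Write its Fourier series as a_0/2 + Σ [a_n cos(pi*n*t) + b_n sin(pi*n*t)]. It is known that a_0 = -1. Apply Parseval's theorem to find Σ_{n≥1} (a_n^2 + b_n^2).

Parseval: a_0^2/2 + Σ_{n≥1} (a_n^2+b_n^2) = ∫_{-1}^{1} v(t)^2 dt = 5.
Subtract a_0^2/2 = 1/2: Σ (a_n^2+b_n^2) = 9/2.

9/2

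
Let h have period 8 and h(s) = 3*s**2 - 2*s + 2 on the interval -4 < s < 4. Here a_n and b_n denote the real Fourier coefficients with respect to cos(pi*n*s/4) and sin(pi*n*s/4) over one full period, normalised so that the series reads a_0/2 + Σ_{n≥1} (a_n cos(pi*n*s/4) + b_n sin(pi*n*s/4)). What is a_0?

36

a_0 = 1/4 ∫_{-4}^{4} h(s) ds = 1/4 · (144) = 36.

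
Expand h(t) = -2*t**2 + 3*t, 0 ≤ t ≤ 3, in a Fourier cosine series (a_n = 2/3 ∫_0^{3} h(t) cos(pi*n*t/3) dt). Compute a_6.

-2/pi**2

a_6 = 2/3 ∫_0^{3} (-2*t**2 + 3*t) cos(2*pi*t) dt.
Integrating by parts twice (tabular method), an antiderivative of (-2*t**2 + 3*t) cos(2*pi*t) is -t**2*sin(2*pi*t)/pi + 3*t*sin(2*pi*t)/(2*pi) - t*cos(2*pi*t)/pi**2 + sin(2*pi*t)/(2*pi**3) + 3*cos(2*pi*t)/(4*pi**2); evaluating from 0 to 3: ∫_{0}^{3} (-2*t**2 + 3*t) cos(2*pi*t) dt = (-9/(4*pi**2)) - (3/(4*pi**2)) = -3/pi**2.
Hence a_6 = (2/3)·(-3/pi**2) = -2/pi**2.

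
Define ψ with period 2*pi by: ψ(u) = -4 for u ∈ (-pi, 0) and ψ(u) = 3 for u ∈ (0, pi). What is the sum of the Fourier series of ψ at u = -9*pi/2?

-4

u = -9*pi/2 differs from u = -pi/2 by -2 full period(s), and the series is 2*pi-periodic.
ψ is continuous at u = -pi/2 with value -4, so the series converges to -4 there.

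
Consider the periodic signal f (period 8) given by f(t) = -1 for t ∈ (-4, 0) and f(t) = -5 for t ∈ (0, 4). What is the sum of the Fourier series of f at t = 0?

-3

At t = 0 the one-sided limits are f(0^-) = -1 and f(0^+) = -5.
By Dirichlet's theorem the series converges to their average, [(-1) + (-5)]/2 = -3.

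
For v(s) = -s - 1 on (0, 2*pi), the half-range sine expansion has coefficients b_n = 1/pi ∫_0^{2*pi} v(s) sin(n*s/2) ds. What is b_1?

-4 - 4/pi

b_1 = 1/pi ∫_0^{2*pi} (-s - 1) sin(s/2) ds.
Integrating by parts (boundary term plus one more integral), an antiderivative of (-s - 1) sin(s/2) is 2*s*cos(s/2) - 4*sin(s/2) + 2*cos(s/2); evaluating from 0 to 2*pi: ∫_{0}^{2*pi} (-s - 1) sin(s/2) ds = (-4*pi - 2) - (2) = -4*pi - 4.
Hence b_1 = (1/pi)·(-4*pi - 4) = -4 - 4/pi.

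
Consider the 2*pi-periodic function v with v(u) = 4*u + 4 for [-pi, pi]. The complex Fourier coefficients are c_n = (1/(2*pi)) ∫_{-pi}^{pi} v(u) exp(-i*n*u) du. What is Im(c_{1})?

-4

Since v is real-valued, Im(c_{1}) = -(1/(2*pi)) ∫_{-pi}^{pi} v(u) sin(u) du = -b_{1}/2.
Integrating by parts (boundary term plus one more integral), an antiderivative of (4*u + 4) sin(u) is -4*u*cos(u) + 4*sin(u) - 4*cos(u); evaluating from -pi to pi: ∫_{-pi}^{pi} (4*u + 4) sin(u) du = (4 + 4*pi) - (4 - 4*pi) = 8*pi.
Hence Im(c_{1}) = (-1/(2*pi))·(8*pi) = -4.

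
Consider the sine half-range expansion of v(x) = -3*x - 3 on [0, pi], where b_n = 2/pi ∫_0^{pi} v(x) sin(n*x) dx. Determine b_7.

6*(-pi - 2)/(7*pi)

b_7 = 2/pi ∫_0^{pi} (-3*x - 3) sin(7*x) dx.
Integrating by parts (boundary term plus one more integral), an antiderivative of (-3*x - 3) sin(7*x) is 3*x*cos(7*x)/7 - 3*sin(7*x)/49 + 3*cos(7*x)/7; evaluating from 0 to pi: ∫_{0}^{pi} (-3*x - 3) sin(7*x) dx = (-3*pi/7 - 3/7) - (3/7) = -3*pi/7 - 6/7.
Hence b_7 = (2/pi)·(-3*pi/7 - 6/7) = 6*(-pi - 2)/(7*pi).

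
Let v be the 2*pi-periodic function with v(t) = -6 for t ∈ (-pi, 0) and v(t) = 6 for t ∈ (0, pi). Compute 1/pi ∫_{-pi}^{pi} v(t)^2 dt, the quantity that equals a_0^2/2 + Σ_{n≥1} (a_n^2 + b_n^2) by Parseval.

72

1/pi ∫_{-pi}^{pi} v(t)^2 dt = 1/pi · (72*pi) = 72.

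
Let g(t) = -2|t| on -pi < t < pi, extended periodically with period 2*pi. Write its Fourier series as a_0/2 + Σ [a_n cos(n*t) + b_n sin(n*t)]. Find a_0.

a_0 = 1/pi ∫_{-pi}^{pi} g(t) dt = 1/pi · (-2*pi**2) = -2*pi.

-2*pi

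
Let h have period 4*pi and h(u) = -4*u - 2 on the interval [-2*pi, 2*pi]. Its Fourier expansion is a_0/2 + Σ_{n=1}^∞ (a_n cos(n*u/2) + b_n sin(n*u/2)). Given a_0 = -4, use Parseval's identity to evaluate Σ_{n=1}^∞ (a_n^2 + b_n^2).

128*pi**2/3

Parseval: a_0^2/2 + Σ_{n≥1} (a_n^2+b_n^2) = (1/(2*pi)) ∫_{-2*pi}^{2*pi} h(u)^2 du = 8 + 128*pi**2/3.
Subtract a_0^2/2 = 8: Σ (a_n^2+b_n^2) = 128*pi**2/3.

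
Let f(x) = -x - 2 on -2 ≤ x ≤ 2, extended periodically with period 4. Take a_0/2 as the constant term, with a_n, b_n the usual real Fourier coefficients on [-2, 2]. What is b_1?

-4/pi

b_1 = 1/2 ∫_{-2}^{2} f(x) sin(pi*x/2) dx.
Integrating by parts (boundary term plus one more integral), an antiderivative of (-x - 2) sin(pi*x/2) is 2*x*cos(pi*x/2)/pi - 4*sin(pi*x/2)/pi**2 + 4*cos(pi*x/2)/pi; evaluating from -2 to 2: ∫_{-2}^{2} (-x - 2) sin(pi*x/2) dx = (-8/pi) - (0) = -8/pi.
Hence b_1 = (1/2)·(-8/pi) = -4/pi.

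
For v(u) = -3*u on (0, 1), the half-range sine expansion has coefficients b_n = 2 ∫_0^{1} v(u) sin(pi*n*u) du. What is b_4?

b_4 = 2 ∫_0^{1} (-3*u) sin(4*pi*u) du.
Integrating by parts (boundary term plus one more integral), an antiderivative of (-3*u) sin(4*pi*u) is 3*u*cos(4*pi*u)/(4*pi) - 3*sin(4*pi*u)/(16*pi**2); evaluating from 0 to 1: ∫_{0}^{1} (-3*u) sin(4*pi*u) du = (3/(4*pi)) - (0) = 3/(4*pi).
Hence b_4 = 2·(3/(4*pi)) = 3/(2*pi).

3/(2*pi)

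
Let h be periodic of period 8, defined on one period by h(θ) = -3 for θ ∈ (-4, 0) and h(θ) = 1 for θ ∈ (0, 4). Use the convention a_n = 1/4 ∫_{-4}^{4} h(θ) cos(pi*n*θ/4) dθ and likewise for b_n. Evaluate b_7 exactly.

8/(7*pi)

b_7 = 1/4 ∫_{-4}^{4} h(θ) sin(7*pi*θ/4) dθ.
Split the integral at the breakpoints.
Directly, an antiderivative of (-3) sin(7*pi*θ/4) is 12*cos(7*pi*θ/4)/(7*pi); evaluating from -4 to 0: ∫_{-4}^{0} (-3) sin(7*pi*θ/4) dθ = (12/(7*pi)) - (-12/(7*pi)) = 24/(7*pi).
Directly, an antiderivative of (1) sin(7*pi*θ/4) is -4*cos(7*pi*θ/4)/(7*pi); evaluating from 0 to 4: ∫_{0}^{4} (1) sin(7*pi*θ/4) dθ = (4/(7*pi)) - (-4/(7*pi)) = 8/(7*pi).
Summing the pieces and multiplying by (1/4) gives b_7 = 8/(7*pi).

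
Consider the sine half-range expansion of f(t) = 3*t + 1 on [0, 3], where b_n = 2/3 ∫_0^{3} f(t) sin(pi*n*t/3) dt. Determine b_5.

b_5 = 2/3 ∫_0^{3} (3*t + 1) sin(5*pi*t/3) dt.
Integrating by parts (boundary term plus one more integral), an antiderivative of (3*t + 1) sin(5*pi*t/3) is -9*t*cos(5*pi*t/3)/(5*pi) + 27*sin(5*pi*t/3)/(25*pi**2) - 3*cos(5*pi*t/3)/(5*pi); evaluating from 0 to 3: ∫_{0}^{3} (3*t + 1) sin(5*pi*t/3) dt = (6/pi) - (-3/(5*pi)) = 33/(5*pi).
Hence b_5 = (2/3)·(33/(5*pi)) = 22/(5*pi).

22/(5*pi)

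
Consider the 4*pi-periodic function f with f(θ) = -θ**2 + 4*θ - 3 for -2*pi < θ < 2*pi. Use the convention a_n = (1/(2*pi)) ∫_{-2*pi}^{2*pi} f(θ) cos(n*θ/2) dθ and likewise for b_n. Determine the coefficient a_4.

a_4 = (1/(2*pi)) ∫_{-2*pi}^{2*pi} f(θ) cos(2*θ) dθ.
Integrating by parts twice (tabular method), an antiderivative of (-θ**2 + 4*θ - 3) cos(2*θ) is -θ**2*sin(2*θ)/2 + 2*θ*sin(2*θ) - θ*cos(2*θ)/2 - 5*sin(2*θ)/4 + cos(2*θ); evaluating from -2*pi to 2*pi: ∫_{-2*pi}^{2*pi} (-θ**2 + 4*θ - 3) cos(2*θ) dθ = (1 - pi) - (1 + pi) = -2*pi.
Hence a_4 = (1/(2*pi))·(-2*pi) = -1.

-1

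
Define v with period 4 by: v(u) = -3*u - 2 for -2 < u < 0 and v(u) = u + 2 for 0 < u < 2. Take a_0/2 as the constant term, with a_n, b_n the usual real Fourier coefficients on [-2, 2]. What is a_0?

4

a_0 = 1/2 ∫_{-2}^{2} v(u) du = 1/2 · (8) = 4.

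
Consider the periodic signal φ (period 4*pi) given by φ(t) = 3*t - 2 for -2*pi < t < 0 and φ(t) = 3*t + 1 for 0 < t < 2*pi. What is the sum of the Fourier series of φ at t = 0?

-1/2

At t = 0 the one-sided limits are φ(0^-) = -2 and φ(0^+) = 1.
By Dirichlet's theorem the series converges to their average, [(-2) + (1)]/2 = -1/2.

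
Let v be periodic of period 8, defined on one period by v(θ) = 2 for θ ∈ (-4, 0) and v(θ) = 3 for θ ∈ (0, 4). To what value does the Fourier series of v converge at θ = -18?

2

θ = -18 differs from θ = -2 by -2 full period(s), and the series is 8-periodic.
v is continuous at θ = -2 with value 2, so the series converges to 2 there.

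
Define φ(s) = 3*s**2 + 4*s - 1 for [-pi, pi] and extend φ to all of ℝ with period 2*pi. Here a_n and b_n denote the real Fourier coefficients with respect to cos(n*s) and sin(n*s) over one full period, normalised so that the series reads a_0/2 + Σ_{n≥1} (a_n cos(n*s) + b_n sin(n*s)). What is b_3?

b_3 = 1/pi ∫_{-pi}^{pi} φ(s) sin(3*s) ds.
Integrating by parts twice (tabular method), an antiderivative of (3*s**2 + 4*s - 1) sin(3*s) is -s**2*cos(3*s) + 2*s*sin(3*s)/3 - 4*s*cos(3*s)/3 + 4*sin(3*s)/9 + 5*cos(3*s)/9; evaluating from -pi to pi: ∫_{-pi}^{pi} (3*s**2 + 4*s - 1) sin(3*s) ds = (-5/9 + 4*pi/3 + pi**2) - (-4*pi/3 - 5/9 + pi**2) = 8*pi/3.
Hence b_3 = (1/pi)·(8*pi/3) = 8/3.

8/3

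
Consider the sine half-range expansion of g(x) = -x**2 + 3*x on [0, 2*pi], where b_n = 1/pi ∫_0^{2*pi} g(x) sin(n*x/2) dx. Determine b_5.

b_5 = 1/pi ∫_0^{2*pi} (-x**2 + 3*x) sin(5*x/2) dx.
Integrating by parts twice (tabular method), an antiderivative of (-x**2 + 3*x) sin(5*x/2) is 2*x**2*cos(5*x/2)/5 - 8*x*sin(5*x/2)/25 - 6*x*cos(5*x/2)/5 + 12*sin(5*x/2)/25 - 16*cos(5*x/2)/125; evaluating from 0 to 2*pi: ∫_{0}^{2*pi} (-x**2 + 3*x) sin(5*x/2) dx = (-8*pi**2/5 + 16/125 + 12*pi/5) - (-16/125) = -8*pi**2/5 + 32/125 + 12*pi/5.
Hence b_5 = (1/pi)·(-8*pi**2/5 + 32/125 + 12*pi/5) = 4*(-50*pi**2 + 8 + 75*pi)/(125*pi).

4*(-50*pi**2 + 8 + 75*pi)/(125*pi)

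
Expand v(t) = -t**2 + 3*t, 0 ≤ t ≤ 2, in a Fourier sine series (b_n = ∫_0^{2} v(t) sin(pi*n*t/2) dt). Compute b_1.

b_1 = ∫_0^{2} (-t**2 + 3*t) sin(pi*t/2) dt.
Integrating by parts twice (tabular method), an antiderivative of (-t**2 + 3*t) sin(pi*t/2) is 2*t**2*cos(pi*t/2)/pi - 8*t*sin(pi*t/2)/pi**2 - 6*t*cos(pi*t/2)/pi + 12*sin(pi*t/2)/pi**2 - 16*cos(pi*t/2)/pi**3; evaluating from 0 to 2: ∫_{0}^{2} (-t**2 + 3*t) sin(pi*t/2) dt = (16/pi**3 + 4/pi) - (-16/pi**3) = 32/pi**3 + 4/pi.
Hence b_1 = 32/pi**3 + 4/pi.

32/pi**3 + 4/pi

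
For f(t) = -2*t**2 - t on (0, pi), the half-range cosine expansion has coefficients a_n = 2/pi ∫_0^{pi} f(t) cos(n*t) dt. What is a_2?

-2

a_2 = 2/pi ∫_0^{pi} (-2*t**2 - t) cos(2*t) dt.
Integrating by parts twice (tabular method), an antiderivative of (-2*t**2 - t) cos(2*t) is -t**2*sin(2*t) - t*sin(2*t)/2 - t*cos(2*t) + sin(2*t)/2 - cos(2*t)/4; evaluating from 0 to pi: ∫_{0}^{pi} (-2*t**2 - t) cos(2*t) dt = (-pi - 1/4) - (-1/4) = -pi.
Hence a_2 = (2/pi)·(-pi) = -2.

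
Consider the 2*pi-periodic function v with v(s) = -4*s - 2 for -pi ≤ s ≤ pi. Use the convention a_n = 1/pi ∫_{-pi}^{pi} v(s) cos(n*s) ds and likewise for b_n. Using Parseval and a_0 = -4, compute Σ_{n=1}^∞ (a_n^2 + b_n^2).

Parseval: a_0^2/2 + Σ_{n≥1} (a_n^2+b_n^2) = 1/pi ∫_{-pi}^{pi} v(s)^2 ds = 8 + 32*pi**2/3.
Subtract a_0^2/2 = 8: Σ (a_n^2+b_n^2) = 32*pi**2/3.

32*pi**2/3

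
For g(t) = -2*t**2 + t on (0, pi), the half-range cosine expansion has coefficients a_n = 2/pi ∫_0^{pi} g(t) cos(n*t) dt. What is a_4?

-1/2

a_4 = 2/pi ∫_0^{pi} (-2*t**2 + t) cos(4*t) dt.
Integrating by parts twice (tabular method), an antiderivative of (-2*t**2 + t) cos(4*t) is -t**2*sin(4*t)/2 + t*sin(4*t)/4 - t*cos(4*t)/4 + sin(4*t)/16 + cos(4*t)/16; evaluating from 0 to pi: ∫_{0}^{pi} (-2*t**2 + t) cos(4*t) dt = (1/16 - pi/4) - (1/16) = -pi/4.
Hence a_4 = (2/pi)·(-pi/4) = -1/2.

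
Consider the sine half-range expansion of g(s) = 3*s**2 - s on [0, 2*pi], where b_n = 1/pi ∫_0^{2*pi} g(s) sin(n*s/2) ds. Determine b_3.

b_3 = 1/pi ∫_0^{2*pi} (3*s**2 - s) sin(3*s/2) ds.
Integrating by parts twice (tabular method), an antiderivative of (3*s**2 - s) sin(3*s/2) is -2*s**2*cos(3*s/2) + 8*s*sin(3*s/2)/3 + 2*s*cos(3*s/2)/3 - 4*sin(3*s/2)/9 + 16*cos(3*s/2)/9; evaluating from 0 to 2*pi: ∫_{0}^{2*pi} (3*s**2 - s) sin(3*s/2) ds = (-4*pi/3 - 16/9 + 8*pi**2) - (16/9) = -4*pi/3 - 32/9 + 8*pi**2.
Hence b_3 = (1/pi)·(-4*pi/3 - 32/9 + 8*pi**2) = -4/3 - 32/(9*pi) + 8*pi.

-4/3 - 32/(9*pi) + 8*pi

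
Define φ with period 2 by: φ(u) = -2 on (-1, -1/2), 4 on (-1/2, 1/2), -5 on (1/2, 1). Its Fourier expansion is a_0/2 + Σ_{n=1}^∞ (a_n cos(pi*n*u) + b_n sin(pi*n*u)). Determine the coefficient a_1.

a_1 = ∫_{-1}^{1} φ(u) cos(pi*u) du.
Split the integral at the breakpoints.
Directly, an antiderivative of (-2) cos(pi*u) is -2*sin(pi*u)/pi; evaluating from -1 to -1/2: ∫_{-1}^{-1/2} (-2) cos(pi*u) du = (2/pi) - (0) = 2/pi.
Directly, an antiderivative of (4) cos(pi*u) is 4*sin(pi*u)/pi; evaluating from -1/2 to 1/2: ∫_{-1/2}^{1/2} (4) cos(pi*u) du = (4/pi) - (-4/pi) = 8/pi.
Directly, an antiderivative of (-5) cos(pi*u) is -5*sin(pi*u)/pi; evaluating from 1/2 to 1: ∫_{1/2}^{1} (-5) cos(pi*u) du = (0) - (-5/pi) = 5/pi.
Summing the pieces gives a_1 = 15/pi.

15/pi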